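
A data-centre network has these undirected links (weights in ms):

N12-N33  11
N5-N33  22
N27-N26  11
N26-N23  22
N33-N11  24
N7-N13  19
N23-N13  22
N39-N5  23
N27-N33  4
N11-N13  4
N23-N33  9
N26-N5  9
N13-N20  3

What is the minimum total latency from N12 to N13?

39 ms

Settle nodes by increasing distance from N12:
N12: 0
N33: 11  (via N12)
N27: 15  (via N33)
N23: 20  (via N33)
N26: 26  (via N27)
N5: 33  (via N33)
N11: 35  (via N33)
N13: 39  (via N11)
Shortest route: N12 → N33 → N11 → N13 = 39 ms.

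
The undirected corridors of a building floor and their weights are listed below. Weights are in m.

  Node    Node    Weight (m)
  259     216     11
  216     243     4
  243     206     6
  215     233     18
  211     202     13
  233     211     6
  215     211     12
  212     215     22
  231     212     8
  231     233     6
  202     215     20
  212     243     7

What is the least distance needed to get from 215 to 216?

33 m

Running Dijkstra from 215:
215: 0
211: 12  (via 215)
233: 18  (via 215)
202: 20  (via 215)
212: 22  (via 215)
231: 24  (via 233)
243: 29  (via 212)
216: 33  (via 243)
Shortest route: 215–212–243–216 = 33 m.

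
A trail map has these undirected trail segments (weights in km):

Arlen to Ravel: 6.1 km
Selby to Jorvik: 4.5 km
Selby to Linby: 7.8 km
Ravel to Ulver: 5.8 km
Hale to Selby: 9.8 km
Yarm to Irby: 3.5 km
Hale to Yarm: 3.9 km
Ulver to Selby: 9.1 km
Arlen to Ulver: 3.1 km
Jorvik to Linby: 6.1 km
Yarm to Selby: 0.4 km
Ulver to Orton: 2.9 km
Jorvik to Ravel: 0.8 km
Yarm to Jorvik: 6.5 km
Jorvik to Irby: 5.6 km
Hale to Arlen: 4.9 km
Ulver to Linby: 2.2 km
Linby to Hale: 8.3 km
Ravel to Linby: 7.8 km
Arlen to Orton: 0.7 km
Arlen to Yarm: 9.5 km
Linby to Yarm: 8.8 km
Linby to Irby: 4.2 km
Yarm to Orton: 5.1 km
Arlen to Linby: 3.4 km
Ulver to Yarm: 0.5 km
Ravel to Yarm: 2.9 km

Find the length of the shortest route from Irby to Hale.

7.4 km

Settle nodes by increasing distance from Irby:
Irby: 0
Yarm: 3.5  (via Irby)
Selby: 3.9  (via Yarm)
Ulver: 4  (via Yarm)
Linby: 4.2  (via Irby)
Jorvik: 5.6  (via Irby)
Ravel: 6.4  (via Yarm)
Orton: 6.9  (via Ulver)
Arlen: 7.1  (via Ulver)
Hale: 7.4  (via Yarm)
Shortest route: Irby → Yarm → Hale = 7.4 km.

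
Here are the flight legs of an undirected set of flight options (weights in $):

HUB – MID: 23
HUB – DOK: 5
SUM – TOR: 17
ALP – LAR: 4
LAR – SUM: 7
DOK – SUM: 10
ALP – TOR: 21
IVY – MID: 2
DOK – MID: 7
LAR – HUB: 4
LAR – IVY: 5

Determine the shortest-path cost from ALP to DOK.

Shortest distances from ALP:
ALP: 0
LAR: 4  (via ALP)
HUB: 8  (via LAR)
IVY: 9  (via LAR)
SUM: 11  (via LAR)
MID: 11  (via IVY)
DOK: 13  (via HUB)
Shortest route: ALP → LAR → HUB → DOK = $13.

$13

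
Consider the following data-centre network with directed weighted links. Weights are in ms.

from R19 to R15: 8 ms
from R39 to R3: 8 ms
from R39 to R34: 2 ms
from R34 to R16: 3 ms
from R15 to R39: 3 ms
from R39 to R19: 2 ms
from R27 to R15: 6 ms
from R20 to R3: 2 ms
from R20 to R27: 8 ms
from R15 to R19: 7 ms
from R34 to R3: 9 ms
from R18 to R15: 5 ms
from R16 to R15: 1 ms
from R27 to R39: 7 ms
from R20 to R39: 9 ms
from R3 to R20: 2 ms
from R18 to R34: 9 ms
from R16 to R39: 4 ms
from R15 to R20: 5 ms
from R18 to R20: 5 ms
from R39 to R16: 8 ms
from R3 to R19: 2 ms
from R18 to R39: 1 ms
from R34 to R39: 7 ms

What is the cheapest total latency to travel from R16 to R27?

14 ms

Compare a few routes:
R16 - R15 - R39 - R3 - R20 - R27: 1+3+8+2+8 = 22
R16 - R15 - R20 - R27: 1+5+8 = 14
The minimum is 14 ms via R16 - R15 - R20 - R27.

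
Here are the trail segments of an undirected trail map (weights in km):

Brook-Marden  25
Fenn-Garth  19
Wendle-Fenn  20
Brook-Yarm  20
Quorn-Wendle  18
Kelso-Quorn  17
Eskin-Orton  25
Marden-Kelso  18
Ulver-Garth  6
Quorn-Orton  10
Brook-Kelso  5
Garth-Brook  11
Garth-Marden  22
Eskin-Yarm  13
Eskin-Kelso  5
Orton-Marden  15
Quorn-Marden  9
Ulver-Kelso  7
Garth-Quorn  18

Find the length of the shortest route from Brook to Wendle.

40 km

Compare a few routes:
Brook - Garth - Quorn - Wendle: 11+18+18 = 47
Brook - Kelso - Quorn - Wendle: 5+17+18 = 40
Cheapest is Brook - Kelso - Quorn - Wendle at 40 km.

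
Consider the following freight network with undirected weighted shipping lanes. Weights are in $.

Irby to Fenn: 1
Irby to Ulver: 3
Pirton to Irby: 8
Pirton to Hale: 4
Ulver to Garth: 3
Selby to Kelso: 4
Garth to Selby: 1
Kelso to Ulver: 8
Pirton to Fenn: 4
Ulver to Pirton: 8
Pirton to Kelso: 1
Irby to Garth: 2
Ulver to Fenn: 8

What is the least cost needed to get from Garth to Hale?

$10

Settle nodes by increasing distance from Garth:
Garth: 0
Selby: 1  (via Garth)
Irby: 2  (via Garth)
Ulver: 3  (via Garth)
Fenn: 3  (via Irby)
Kelso: 5  (via Selby)
Pirton: 6  (via Kelso)
Hale: 10  (via Pirton)
Shortest route: Garth–Selby–Kelso–Pirton–Hale = $10.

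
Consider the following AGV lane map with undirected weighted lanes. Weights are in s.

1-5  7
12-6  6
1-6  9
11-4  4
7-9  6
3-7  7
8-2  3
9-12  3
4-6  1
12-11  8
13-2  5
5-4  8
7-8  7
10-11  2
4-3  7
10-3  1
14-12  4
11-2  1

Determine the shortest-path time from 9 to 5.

18 s

Enumerating some paths:
9 → 12 → 6 → 1 → 5: 3+6+9+7 = 25
9 → 12 → 6 → 4 → 5: 3+6+1+8 = 18
9 → 12 → 11 → 4 → 5: 3+8+4+8 = 23
Cheapest is 9 → 12 → 6 → 4 → 5 at 18 s.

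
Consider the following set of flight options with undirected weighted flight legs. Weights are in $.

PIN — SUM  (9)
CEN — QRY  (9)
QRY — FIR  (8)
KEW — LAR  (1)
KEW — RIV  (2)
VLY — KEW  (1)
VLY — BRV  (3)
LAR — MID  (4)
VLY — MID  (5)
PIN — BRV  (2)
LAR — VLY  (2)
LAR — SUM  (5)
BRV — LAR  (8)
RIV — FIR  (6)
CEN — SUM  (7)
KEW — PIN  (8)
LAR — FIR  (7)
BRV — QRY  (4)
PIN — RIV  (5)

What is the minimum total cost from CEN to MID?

Shortest distances from CEN:
CEN: 0
SUM: 7  (via CEN)
QRY: 9  (via CEN)
LAR: 12  (via SUM)
BRV: 13  (via QRY)
KEW: 13  (via LAR)
VLY: 14  (via LAR)
RIV: 15  (via KEW)
PIN: 15  (via BRV)
MID: 16  (via LAR)
Shortest route: CEN → SUM → LAR → MID = $16.

$16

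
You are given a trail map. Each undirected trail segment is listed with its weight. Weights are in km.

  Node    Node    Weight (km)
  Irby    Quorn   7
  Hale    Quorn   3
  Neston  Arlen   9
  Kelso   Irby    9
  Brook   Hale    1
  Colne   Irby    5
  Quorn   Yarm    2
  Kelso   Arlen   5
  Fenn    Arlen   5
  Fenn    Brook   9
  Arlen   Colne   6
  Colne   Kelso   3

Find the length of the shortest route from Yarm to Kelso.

17 km

Shortest distances from Yarm:
Yarm: 0
Quorn: 2  (via Yarm)
Hale: 5  (via Quorn)
Brook: 6  (via Hale)
Irby: 9  (via Quorn)
Colne: 14  (via Irby)
Fenn: 15  (via Brook)
Kelso: 17  (via Colne)
Shortest route: Yarm → Quorn → Irby → Colne → Kelso = 17 km.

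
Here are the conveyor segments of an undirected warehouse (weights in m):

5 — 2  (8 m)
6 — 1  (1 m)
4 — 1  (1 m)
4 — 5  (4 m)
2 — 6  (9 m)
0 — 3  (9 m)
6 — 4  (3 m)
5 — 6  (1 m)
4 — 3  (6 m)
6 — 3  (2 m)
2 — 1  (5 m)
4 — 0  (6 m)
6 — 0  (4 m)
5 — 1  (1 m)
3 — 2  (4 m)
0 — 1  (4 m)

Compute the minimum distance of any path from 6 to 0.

4 m

Compare a few routes:
6 - 0: 4 = 4
6 - 4 - 1 - 0: 3+1+4 = 8
6 - 1 - 0: 1+4 = 5
6 - 5 - 1 - 0: 1+1+4 = 6
Cheapest is 6 - 0 at 4 m.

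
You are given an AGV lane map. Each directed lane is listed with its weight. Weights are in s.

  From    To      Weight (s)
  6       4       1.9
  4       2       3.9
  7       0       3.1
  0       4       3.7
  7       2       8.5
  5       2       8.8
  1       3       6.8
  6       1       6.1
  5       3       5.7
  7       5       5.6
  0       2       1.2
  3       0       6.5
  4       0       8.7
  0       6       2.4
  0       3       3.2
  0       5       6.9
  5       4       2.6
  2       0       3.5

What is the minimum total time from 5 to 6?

Running Dijkstra from 5:
5: 0
4: 2.6  (via 5)
3: 5.7  (via 5)
2: 6.5  (via 4)
0: 10  (via 2)
6: 12.4  (via 0)
Shortest route: 5–4–2–0–6 = 12.4 s.

12.4 s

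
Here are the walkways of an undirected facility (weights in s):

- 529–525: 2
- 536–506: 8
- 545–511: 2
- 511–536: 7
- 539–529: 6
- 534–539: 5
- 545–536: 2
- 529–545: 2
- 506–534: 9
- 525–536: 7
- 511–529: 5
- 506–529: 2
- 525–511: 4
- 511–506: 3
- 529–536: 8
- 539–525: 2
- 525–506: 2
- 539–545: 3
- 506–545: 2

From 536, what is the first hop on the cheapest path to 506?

545

Candidate routes:
536 → 545 → 506: 2+2 = 4
536 → 545 → 529 → 506: 2+2+2 = 6
Cheapest is 536 → 545 → 506 at 4 s.
So from 536 the first move is to 545.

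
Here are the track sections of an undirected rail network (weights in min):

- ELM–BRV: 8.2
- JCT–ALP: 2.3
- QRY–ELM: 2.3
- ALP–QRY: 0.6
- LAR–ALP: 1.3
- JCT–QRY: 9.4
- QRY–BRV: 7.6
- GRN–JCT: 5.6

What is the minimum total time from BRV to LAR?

Settle nodes by increasing distance from BRV:
BRV: 0
QRY: 7.6  (via BRV)
ALP: 8.2  (via QRY)
ELM: 8.2  (via BRV)
LAR: 9.5  (via ALP)
Shortest route: BRV–QRY–ALP–LAR = 9.5 min.

9.5 min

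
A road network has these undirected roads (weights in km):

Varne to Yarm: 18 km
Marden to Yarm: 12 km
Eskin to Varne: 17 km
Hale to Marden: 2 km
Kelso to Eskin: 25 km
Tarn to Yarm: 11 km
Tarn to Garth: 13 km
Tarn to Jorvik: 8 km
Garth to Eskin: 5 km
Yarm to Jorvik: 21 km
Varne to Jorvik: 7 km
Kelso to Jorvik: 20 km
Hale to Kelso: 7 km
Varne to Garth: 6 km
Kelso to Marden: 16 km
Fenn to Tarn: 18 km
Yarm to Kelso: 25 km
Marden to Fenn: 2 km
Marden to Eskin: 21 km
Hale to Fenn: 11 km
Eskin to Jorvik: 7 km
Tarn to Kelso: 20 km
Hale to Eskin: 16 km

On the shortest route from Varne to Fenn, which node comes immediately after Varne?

Candidate routes:
Varne → Garth → Eskin → Hale → Marden → Fenn: 6+5+16+2+2 = 31
Varne → Jorvik → Tarn → Fenn: 7+8+18 = 33
Varne → Yarm → Marden → Fenn: 18+12+2 = 32
The minimum is 31 km via Varne → Garth → Eskin → Hale → Marden → Fenn.
So from Varne the first move is to Garth.

Garth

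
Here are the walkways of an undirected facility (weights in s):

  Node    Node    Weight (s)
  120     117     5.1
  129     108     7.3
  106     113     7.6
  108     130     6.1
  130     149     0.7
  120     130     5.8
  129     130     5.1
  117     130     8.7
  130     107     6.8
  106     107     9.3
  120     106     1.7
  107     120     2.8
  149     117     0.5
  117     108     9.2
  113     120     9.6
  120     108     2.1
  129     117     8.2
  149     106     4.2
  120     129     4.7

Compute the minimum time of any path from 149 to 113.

11.8 s

Enumerating some paths:
149–117–120–106–113: 0.5+5.1+1.7+7.6 = 14.9
149–117–120–113: 0.5+5.1+9.6 = 15.2
149–106–113: 4.2+7.6 = 11.8
149–106–120–113: 4.2+1.7+9.6 = 15.5
Cheapest is 149–106–113 at 11.8 s.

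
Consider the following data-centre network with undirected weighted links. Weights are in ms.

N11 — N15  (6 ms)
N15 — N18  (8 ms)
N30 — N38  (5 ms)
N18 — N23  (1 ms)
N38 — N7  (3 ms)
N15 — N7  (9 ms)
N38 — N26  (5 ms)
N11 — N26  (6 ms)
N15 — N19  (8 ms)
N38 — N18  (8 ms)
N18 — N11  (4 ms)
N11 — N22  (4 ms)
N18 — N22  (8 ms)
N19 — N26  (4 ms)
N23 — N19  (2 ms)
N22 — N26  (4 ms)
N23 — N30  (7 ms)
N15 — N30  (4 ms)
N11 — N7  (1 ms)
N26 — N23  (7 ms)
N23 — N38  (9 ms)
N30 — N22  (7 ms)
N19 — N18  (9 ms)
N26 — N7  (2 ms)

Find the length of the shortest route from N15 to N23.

Settle nodes by increasing distance from N15:
N15: 0
N30: 4  (via N15)
N11: 6  (via N15)
N7: 7  (via N11)
N19: 8  (via N15)
N18: 8  (via N15)
N23: 9  (via N18)
Shortest route: N15 → N18 → N23 = 9 ms.

9 ms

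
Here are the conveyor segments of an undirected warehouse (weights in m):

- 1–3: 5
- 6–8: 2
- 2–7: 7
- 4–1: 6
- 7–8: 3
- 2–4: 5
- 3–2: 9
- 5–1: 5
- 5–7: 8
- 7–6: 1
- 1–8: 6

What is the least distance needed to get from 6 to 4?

Shortest distances from 6:
6: 0
7: 1  (via 6)
8: 2  (via 6)
1: 8  (via 8)
2: 8  (via 7)
5: 9  (via 7)
3: 13  (via 1)
4: 13  (via 2)
Shortest route: 6–7–2–4 = 13 m.

13 m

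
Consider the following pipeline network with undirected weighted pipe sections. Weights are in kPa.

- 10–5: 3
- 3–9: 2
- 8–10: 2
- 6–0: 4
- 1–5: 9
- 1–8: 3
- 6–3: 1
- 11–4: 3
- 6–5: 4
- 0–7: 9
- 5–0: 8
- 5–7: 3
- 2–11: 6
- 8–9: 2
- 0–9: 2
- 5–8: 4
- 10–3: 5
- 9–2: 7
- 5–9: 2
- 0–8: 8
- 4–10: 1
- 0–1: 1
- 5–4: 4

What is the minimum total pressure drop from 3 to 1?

5 kPa

Settle nodes by increasing distance from 3:
3: 0
6: 1  (via 3)
9: 2  (via 3)
0: 4  (via 9)
5: 4  (via 9)
8: 4  (via 9)
1: 5  (via 0)
Shortest route: 3–9–0–1 = 5 kPa.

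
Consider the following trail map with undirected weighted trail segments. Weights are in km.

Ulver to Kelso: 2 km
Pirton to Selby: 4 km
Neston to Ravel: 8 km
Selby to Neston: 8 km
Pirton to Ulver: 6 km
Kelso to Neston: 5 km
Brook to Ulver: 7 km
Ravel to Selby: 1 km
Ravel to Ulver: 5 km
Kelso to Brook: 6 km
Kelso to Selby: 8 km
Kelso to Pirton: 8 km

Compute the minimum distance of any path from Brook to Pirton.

Running Dijkstra from Brook:
Brook: 0
Kelso: 6  (via Brook)
Ulver: 7  (via Brook)
Neston: 11  (via Kelso)
Ravel: 12  (via Ulver)
Selby: 13  (via Ravel)
Pirton: 13  (via Ulver)
Shortest route: Brook → Ulver → Pirton = 13 km.

13 km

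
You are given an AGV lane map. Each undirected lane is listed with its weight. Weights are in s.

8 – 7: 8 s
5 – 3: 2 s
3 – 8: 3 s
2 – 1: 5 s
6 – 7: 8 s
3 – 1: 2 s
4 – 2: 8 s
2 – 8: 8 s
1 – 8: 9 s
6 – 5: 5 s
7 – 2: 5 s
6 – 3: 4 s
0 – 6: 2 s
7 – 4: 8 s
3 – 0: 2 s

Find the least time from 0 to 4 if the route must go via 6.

18 s

Shortest 0→6: 0–6 = 2
Shortest 6→4: 6–7–4 = 16
Total via 6: 2 + 16 = 18 s.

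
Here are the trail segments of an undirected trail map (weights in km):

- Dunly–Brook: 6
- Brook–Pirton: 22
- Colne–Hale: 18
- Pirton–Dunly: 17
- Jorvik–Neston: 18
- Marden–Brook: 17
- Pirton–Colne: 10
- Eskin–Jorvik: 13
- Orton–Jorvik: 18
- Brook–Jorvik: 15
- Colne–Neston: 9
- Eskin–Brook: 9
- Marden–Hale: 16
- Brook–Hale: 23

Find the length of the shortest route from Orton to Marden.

50 km

Running Dijkstra from Orton:
Orton: 0
Jorvik: 18  (via Orton)
Eskin: 31  (via Jorvik)
Brook: 33  (via Jorvik)
Neston: 36  (via Jorvik)
Dunly: 39  (via Brook)
Colne: 45  (via Neston)
Marden: 50  (via Brook)
Shortest route: Orton → Jorvik → Brook → Marden = 50 km.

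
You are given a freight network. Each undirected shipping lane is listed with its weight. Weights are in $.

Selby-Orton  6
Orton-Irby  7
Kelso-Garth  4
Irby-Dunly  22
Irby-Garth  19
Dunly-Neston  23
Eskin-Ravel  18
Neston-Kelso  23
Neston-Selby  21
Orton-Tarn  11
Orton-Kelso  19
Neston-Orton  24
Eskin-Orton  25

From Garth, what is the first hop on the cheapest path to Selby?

Kelso

Enumerating some paths:
Garth → Irby → Orton → Selby: 19+7+6 = 32
Garth → Kelso → Orton → Selby: 4+19+6 = 29
The minimum is $29 via Garth → Kelso → Orton → Selby.
So from Garth the first move is to Kelso.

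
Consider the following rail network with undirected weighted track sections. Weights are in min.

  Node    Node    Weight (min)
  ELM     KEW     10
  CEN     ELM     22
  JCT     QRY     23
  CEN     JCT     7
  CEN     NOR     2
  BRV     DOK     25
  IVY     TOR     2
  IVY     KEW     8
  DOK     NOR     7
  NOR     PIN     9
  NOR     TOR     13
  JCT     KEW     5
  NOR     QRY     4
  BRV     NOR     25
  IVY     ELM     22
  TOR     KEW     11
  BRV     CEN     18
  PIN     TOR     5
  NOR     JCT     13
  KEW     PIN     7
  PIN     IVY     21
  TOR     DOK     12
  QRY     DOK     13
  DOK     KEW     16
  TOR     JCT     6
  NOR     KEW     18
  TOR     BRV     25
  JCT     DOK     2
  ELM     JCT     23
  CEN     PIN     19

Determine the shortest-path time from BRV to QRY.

24 min

Candidate routes:
BRV–DOK–NOR–QRY: 25+7+4 = 36
BRV–CEN–NOR–QRY: 18+2+4 = 24
BRV–CEN–JCT–DOK–NOR–QRY: 18+7+2+7+4 = 38
BRV–NOR–QRY: 25+4 = 29
The minimum is 24 min via BRV–CEN–NOR–QRY.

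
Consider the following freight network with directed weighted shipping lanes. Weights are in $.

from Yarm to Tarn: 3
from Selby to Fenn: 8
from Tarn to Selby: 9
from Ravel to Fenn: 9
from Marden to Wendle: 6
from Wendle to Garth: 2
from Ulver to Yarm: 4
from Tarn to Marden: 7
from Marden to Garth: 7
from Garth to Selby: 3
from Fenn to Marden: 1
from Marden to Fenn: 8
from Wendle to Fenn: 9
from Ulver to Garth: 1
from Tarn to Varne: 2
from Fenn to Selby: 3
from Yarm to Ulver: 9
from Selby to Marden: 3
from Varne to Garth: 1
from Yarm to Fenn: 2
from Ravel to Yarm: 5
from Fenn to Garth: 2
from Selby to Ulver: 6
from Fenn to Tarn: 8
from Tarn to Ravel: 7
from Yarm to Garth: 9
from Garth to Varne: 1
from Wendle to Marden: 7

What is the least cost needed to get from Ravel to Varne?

Candidate routes:
Ravel - Yarm - Tarn - Varne: 5+3+2 = 10
Ravel - Fenn - Garth - Varne: 9+2+1 = 12
Cheapest is Ravel - Yarm - Tarn - Varne at $10.

$10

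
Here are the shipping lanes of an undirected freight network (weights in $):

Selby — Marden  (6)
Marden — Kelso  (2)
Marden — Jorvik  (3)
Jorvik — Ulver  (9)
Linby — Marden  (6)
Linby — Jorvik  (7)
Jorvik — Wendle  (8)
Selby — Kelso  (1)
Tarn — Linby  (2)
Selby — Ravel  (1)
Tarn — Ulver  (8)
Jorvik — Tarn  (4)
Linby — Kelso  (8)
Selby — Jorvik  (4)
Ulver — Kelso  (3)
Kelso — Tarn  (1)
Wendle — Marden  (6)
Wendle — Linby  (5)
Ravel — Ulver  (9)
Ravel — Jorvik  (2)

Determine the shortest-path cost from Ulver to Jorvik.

Settle nodes by increasing distance from Ulver:
Ulver: 0
Kelso: 3  (via Ulver)
Selby: 4  (via Kelso)
Tarn: 4  (via Kelso)
Marden: 5  (via Kelso)
Ravel: 5  (via Selby)
Linby: 6  (via Tarn)
Jorvik: 7  (via Ravel)
Shortest route: Ulver → Kelso → Selby → Ravel → Jorvik = $7.

$7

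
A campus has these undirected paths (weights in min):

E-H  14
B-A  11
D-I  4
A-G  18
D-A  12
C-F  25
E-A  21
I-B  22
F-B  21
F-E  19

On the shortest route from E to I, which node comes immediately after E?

A

Compare a few routes:
E - F - B - I: 19+21+22 = 62
E - A - D - I: 21+12+4 = 37
E - F - B - A - D - I: 19+21+11+12+4 = 67
E - A - B - I: 21+11+22 = 54
Cheapest is E - A - D - I at 37 min.
So from E the first move is to A.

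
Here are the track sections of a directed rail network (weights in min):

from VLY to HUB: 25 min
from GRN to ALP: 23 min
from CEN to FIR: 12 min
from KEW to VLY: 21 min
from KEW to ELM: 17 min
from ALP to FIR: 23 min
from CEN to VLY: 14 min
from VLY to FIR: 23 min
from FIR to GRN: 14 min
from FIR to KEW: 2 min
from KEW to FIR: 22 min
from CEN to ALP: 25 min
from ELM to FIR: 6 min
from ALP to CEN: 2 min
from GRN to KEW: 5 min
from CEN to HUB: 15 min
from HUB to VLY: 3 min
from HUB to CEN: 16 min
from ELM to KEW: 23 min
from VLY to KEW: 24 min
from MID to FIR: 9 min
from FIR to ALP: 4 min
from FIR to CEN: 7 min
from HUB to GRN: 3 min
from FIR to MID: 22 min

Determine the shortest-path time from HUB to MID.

48 min

Running Dijkstra from HUB:
HUB: 0
GRN: 3  (via HUB)
VLY: 3  (via HUB)
KEW: 8  (via GRN)
CEN: 16  (via HUB)
ELM: 25  (via KEW)
FIR: 26  (via VLY)
ALP: 26  (via GRN)
MID: 48  (via FIR)
Shortest route: HUB–VLY–FIR–MID = 48 min.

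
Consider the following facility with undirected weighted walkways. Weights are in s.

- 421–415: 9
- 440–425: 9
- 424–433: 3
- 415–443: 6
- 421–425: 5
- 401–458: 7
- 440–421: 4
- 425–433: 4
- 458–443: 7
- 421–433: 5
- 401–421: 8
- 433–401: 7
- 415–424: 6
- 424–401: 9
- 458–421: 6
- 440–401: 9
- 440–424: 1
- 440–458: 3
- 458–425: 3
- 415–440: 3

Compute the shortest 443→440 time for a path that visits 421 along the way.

17 s

Best 443 to 421: 443 → 458 → 421 costing 13
Best 421 to 440: 421 → 440 costing 4
Total via 421: 13 + 4 = 17 s.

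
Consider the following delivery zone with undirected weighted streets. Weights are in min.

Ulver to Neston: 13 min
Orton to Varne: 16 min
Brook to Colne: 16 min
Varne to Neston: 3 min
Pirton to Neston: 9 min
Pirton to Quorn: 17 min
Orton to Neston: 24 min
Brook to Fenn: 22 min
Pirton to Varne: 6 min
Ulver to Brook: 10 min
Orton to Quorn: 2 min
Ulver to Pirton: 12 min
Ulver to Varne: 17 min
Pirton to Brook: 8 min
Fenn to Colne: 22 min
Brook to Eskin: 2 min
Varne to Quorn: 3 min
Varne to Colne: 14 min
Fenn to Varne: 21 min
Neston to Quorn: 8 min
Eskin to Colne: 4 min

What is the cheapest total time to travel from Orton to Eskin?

Running Dijkstra from Orton:
Orton: 0
Quorn: 2  (via Orton)
Varne: 5  (via Quorn)
Neston: 8  (via Varne)
Pirton: 11  (via Varne)
Brook: 19  (via Pirton)
Colne: 19  (via Varne)
Ulver: 21  (via Neston)
Eskin: 21  (via Brook)
Shortest route: Orton–Quorn–Varne–Pirton–Brook–Eskin = 21 min.

21 min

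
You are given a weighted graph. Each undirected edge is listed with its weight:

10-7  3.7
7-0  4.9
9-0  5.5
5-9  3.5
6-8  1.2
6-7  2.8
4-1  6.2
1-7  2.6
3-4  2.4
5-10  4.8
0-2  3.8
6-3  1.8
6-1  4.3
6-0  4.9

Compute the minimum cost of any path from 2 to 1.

Shortest distances from 2:
2: 0
0: 3.8  (via 2)
6: 8.7  (via 0)
7: 8.7  (via 0)
9: 9.3  (via 0)
8: 9.9  (via 6)
3: 10.5  (via 6)
1: 11.3  (via 7)
Shortest route: 2–0–7–1 = 11.3.

11.3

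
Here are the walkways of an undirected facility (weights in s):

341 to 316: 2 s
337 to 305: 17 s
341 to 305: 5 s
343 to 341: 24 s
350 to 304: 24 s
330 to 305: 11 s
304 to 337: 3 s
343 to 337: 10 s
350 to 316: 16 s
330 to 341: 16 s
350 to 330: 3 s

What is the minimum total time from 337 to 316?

Settle nodes by increasing distance from 337:
337: 0
304: 3  (via 337)
343: 10  (via 337)
305: 17  (via 337)
341: 22  (via 305)
316: 24  (via 341)
Shortest route: 337–305–341–316 = 24 s.

24 s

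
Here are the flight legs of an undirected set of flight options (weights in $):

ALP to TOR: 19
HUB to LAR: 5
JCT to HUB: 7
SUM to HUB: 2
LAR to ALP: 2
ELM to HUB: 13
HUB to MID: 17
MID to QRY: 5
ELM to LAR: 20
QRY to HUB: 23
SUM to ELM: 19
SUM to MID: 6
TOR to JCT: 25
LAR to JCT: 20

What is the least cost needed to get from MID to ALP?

$15

Candidate routes:
MID - SUM - HUB - LAR - ALP: 6+2+5+2 = 15
MID - HUB - LAR - ALP: 17+5+2 = 24
The minimum is $15 via MID - SUM - HUB - LAR - ALP.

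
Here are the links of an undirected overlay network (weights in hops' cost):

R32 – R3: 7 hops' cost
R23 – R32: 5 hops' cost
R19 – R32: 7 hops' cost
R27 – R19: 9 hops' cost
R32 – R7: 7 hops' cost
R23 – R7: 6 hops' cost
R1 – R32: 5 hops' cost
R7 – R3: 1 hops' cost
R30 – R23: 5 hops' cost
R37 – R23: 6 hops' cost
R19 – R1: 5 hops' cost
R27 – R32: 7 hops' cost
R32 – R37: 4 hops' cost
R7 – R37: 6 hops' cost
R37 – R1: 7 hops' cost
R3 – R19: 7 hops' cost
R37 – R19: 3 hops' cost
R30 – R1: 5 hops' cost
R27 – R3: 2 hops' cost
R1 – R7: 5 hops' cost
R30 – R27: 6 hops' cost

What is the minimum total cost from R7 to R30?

9 hops' cost

Shortest distances from R7:
R7: 0
R3: 1  (via R7)
R27: 3  (via R3)
R1: 5  (via R7)
R23: 6  (via R7)
R37: 6  (via R7)
R32: 7  (via R7)
R19: 8  (via R3)
R30: 9  (via R27)
Shortest route: R7 → R3 → R27 → R30 = 9 hops' cost.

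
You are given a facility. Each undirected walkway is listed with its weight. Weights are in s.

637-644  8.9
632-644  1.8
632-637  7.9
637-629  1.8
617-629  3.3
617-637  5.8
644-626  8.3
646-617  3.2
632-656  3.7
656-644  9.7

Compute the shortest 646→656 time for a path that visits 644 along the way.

Shortest 646→644: 646–617–629–637–644 = 17.2
Best 644 to 656: 644–632–656 costing 5.5
Total via 644: 17.2 + 5.5 = 22.7 s.

22.7 s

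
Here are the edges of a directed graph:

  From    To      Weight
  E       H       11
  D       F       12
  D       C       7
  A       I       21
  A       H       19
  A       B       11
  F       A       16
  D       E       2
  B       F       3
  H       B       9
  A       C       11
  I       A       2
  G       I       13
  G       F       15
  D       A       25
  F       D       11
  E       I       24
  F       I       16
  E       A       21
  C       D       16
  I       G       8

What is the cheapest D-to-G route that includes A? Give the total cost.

Best D to A: D–E–A costing 23
Shortest A→G: A–I–G = 29
Total via A: 23 + 29 = 52.

52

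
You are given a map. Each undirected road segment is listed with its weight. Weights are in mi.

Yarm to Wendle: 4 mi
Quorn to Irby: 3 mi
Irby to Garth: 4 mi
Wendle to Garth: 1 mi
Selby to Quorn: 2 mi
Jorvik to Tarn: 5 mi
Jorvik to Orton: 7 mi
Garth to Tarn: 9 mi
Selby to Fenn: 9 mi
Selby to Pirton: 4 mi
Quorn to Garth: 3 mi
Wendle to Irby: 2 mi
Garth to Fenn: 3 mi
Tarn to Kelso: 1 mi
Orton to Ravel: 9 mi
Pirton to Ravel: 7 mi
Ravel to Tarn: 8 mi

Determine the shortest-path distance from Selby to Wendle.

Enumerating some paths:
Selby → Quorn → Irby → Wendle: 2+3+2 = 7
Selby → Quorn → Garth → Wendle: 2+3+1 = 6
Selby → Quorn → Irby → Garth → Wendle: 2+3+4+1 = 10
Cheapest is Selby → Quorn → Garth → Wendle at 6 mi.

6 mi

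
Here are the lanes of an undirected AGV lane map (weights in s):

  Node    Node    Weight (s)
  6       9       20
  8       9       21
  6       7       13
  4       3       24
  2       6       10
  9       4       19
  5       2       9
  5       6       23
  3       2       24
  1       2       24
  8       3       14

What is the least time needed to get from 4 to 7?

52 s

Candidate routes:
4 → 9 → 6 → 7: 19+20+13 = 52
4 → 3 → 2 → 6 → 7: 24+24+10+13 = 71
4 → 3 → 8 → 9 → 6 → 7: 24+14+21+20+13 = 92
Cheapest is 4 → 9 → 6 → 7 at 52 s.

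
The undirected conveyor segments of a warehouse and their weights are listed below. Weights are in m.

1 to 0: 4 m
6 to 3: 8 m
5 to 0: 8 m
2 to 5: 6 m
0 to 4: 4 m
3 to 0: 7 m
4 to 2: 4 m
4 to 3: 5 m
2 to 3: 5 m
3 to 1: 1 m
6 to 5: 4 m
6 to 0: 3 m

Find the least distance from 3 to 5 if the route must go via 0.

12 m

Shortest 3→0: 3 → 1 → 0 = 5
Shortest 0→5: 0 → 6 → 5 = 7
Total via 0: 5 + 7 = 12 m.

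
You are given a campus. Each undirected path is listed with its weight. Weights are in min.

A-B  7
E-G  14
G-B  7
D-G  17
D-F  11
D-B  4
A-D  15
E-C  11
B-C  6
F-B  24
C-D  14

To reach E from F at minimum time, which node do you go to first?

Enumerating some paths:
F–D–B–C–E: 11+4+6+11 = 32
F–D–C–E: 11+14+11 = 36
F–D–B–G–E: 11+4+7+14 = 36
Cheapest is F–D–B–C–E at 32 min.
So from F the first move is to D.

D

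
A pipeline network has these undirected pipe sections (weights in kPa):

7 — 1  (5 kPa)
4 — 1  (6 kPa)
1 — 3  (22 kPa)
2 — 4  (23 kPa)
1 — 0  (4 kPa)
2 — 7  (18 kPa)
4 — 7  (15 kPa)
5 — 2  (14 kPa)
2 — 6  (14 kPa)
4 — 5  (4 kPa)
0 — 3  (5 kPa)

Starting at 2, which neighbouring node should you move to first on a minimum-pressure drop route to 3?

Compare a few routes:
2–4–1–0–3: 23+6+4+5 = 38
2–7–1–3: 18+5+22 = 45
2–5–4–1–0–3: 14+4+6+4+5 = 33
2–7–1–0–3: 18+5+4+5 = 32
The minimum is 32 kPa via 2–7–1–0–3.
So from 2 the first move is to 7.

7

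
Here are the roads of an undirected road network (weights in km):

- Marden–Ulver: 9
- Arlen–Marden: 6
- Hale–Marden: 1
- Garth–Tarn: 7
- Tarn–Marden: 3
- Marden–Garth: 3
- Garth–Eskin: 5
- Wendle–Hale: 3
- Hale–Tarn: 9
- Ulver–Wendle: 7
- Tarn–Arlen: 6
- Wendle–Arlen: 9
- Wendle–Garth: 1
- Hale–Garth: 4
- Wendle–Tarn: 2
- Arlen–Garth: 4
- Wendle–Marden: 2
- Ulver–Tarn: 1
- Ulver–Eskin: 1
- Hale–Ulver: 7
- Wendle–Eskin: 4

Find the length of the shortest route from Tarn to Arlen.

Running Dijkstra from Tarn:
Tarn: 0
Ulver: 1  (via Tarn)
Eskin: 2  (via Ulver)
Wendle: 2  (via Tarn)
Garth: 3  (via Wendle)
Marden: 3  (via Tarn)
Hale: 4  (via Marden)
Arlen: 6  (via Tarn)
Shortest route: Tarn–Arlen = 6 km.

6 km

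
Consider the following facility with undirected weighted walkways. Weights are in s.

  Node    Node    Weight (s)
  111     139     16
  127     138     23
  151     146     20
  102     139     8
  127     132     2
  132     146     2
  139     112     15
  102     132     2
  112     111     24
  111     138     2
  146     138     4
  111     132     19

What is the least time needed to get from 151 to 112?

47 s

Running Dijkstra from 151:
151: 0
146: 20  (via 151)
132: 22  (via 146)
138: 24  (via 146)
127: 24  (via 132)
102: 24  (via 132)
111: 26  (via 138)
139: 32  (via 102)
112: 47  (via 139)
Shortest route: 151 → 146 → 132 → 102 → 139 → 112 = 47 s.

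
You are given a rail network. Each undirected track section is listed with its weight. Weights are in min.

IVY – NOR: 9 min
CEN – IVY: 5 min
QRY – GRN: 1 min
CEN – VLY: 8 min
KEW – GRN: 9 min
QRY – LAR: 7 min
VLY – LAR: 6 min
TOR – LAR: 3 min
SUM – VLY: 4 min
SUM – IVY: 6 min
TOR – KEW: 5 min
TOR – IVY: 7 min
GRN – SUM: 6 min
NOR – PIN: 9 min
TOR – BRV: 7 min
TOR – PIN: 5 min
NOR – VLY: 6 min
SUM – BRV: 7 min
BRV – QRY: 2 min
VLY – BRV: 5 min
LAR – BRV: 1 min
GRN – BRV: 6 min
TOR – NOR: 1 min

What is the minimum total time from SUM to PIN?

Candidate routes:
SUM–BRV–LAR–TOR–PIN: 7+1+3+5 = 16
SUM–GRN–QRY–BRV–LAR–TOR–PIN: 6+1+2+1+3+5 = 18
The minimum is 16 min via SUM–BRV–LAR–TOR–PIN.

16 min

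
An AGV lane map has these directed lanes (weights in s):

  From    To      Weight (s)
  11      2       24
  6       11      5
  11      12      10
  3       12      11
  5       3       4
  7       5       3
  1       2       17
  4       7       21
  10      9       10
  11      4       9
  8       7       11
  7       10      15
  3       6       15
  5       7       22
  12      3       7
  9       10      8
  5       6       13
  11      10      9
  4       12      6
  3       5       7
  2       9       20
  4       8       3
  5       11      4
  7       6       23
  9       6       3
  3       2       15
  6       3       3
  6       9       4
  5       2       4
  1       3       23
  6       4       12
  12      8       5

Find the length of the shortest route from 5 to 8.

16 s

Enumerating some paths:
5 → 11 → 4 → 8: 4+9+3 = 16
5 → 11 → 12 → 8: 4+10+5 = 19
5 → 3 → 12 → 8: 4+11+5 = 20
The minimum is 16 s via 5 → 11 → 4 → 8.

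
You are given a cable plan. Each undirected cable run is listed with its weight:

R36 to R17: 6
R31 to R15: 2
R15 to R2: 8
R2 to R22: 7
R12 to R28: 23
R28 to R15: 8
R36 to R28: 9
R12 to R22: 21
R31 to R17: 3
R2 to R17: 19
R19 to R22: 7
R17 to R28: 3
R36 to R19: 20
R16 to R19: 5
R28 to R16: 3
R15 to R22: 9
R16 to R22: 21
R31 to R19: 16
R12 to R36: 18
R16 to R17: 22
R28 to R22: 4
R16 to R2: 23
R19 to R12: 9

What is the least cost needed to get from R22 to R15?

9

Candidate routes:
R22–R15: 9 = 9
R22–R28–R15: 4+8 = 12
Cheapest is R22–R15 at 9.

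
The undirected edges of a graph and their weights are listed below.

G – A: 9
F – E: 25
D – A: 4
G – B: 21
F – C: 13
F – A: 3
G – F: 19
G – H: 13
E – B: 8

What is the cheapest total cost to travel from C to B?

46

Compare a few routes:
C - F - A - G - B: 13+3+9+21 = 46
C - F - G - B: 13+19+21 = 53
Cheapest is C - F - A - G - B at 46.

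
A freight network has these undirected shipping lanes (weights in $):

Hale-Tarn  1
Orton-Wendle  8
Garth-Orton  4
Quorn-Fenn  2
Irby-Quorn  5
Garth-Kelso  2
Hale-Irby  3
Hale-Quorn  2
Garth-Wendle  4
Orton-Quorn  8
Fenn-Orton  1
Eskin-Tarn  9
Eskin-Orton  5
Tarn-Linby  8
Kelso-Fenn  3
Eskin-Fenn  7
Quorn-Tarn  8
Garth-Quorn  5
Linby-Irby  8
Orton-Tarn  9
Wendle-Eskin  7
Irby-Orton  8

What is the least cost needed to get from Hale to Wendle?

$11

Enumerating some paths:
Hale - Quorn - Fenn - Kelso - Garth - Wendle: 2+2+3+2+4 = 13
Hale - Quorn - Garth - Wendle: 2+5+4 = 11
The minimum is $11 via Hale - Quorn - Garth - Wendle.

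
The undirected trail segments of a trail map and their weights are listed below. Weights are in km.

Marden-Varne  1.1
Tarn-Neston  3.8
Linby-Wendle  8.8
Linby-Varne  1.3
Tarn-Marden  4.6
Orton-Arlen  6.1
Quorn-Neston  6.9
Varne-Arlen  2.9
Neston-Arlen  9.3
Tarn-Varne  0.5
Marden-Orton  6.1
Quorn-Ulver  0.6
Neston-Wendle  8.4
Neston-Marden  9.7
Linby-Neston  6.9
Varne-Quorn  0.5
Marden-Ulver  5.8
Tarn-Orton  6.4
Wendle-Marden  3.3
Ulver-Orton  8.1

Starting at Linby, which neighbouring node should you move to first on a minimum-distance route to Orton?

Varne

Enumerating some paths:
Linby–Varne–Quorn–Ulver–Orton: 1.3+0.5+0.6+8.1 = 10.5
Linby–Varne–Arlen–Orton: 1.3+2.9+6.1 = 10.3
Linby–Varne–Tarn–Orton: 1.3+0.5+6.4 = 8.2
Linby–Varne–Marden–Orton: 1.3+1.1+6.1 = 8.5
Cheapest is Linby–Varne–Tarn–Orton at 8.2 km.
So from Linby the first move is to Varne.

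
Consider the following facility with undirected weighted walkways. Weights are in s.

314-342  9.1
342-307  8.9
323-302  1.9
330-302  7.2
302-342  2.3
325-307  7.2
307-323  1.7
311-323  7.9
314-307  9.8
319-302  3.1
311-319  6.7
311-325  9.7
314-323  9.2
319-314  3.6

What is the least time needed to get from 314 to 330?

13.9 s

Settle nodes by increasing distance from 314:
314: 0
319: 3.6  (via 314)
302: 6.7  (via 319)
323: 8.6  (via 302)
342: 9  (via 302)
307: 9.8  (via 314)
311: 10.3  (via 319)
330: 13.9  (via 302)
Shortest route: 314 → 319 → 302 → 330 = 13.9 s.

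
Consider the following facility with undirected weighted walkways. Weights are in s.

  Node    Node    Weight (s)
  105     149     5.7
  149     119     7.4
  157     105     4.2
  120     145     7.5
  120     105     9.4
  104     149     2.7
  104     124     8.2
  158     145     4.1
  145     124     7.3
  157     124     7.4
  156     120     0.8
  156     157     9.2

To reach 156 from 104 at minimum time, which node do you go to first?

Candidate routes:
104 → 149 → 105 → 157 → 156: 2.7+5.7+4.2+9.2 = 21.8
104 → 149 → 105 → 120 → 156: 2.7+5.7+9.4+0.8 = 18.6
104 → 124 → 145 → 120 → 156: 8.2+7.3+7.5+0.8 = 23.8
Cheapest is 104 → 149 → 105 → 120 → 156 at 18.6 s.
So from 104 the first move is to 149.

149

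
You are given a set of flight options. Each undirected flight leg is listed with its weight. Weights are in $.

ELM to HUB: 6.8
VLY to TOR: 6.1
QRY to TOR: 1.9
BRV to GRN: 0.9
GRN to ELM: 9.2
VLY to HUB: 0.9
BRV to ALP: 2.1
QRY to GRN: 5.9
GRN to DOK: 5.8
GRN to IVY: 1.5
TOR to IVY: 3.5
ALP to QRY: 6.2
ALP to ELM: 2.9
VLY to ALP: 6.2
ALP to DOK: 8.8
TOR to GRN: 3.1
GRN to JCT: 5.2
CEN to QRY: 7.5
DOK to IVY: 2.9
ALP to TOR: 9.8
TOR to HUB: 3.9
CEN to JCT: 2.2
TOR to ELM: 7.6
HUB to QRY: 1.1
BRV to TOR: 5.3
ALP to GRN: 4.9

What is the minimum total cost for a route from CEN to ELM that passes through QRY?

$15.4

Shortest CEN→QRY: CEN–QRY = 7.5
Best QRY to ELM: QRY–HUB–ELM costing 7.9
Total via QRY: 7.5 + 7.9 = $15.4.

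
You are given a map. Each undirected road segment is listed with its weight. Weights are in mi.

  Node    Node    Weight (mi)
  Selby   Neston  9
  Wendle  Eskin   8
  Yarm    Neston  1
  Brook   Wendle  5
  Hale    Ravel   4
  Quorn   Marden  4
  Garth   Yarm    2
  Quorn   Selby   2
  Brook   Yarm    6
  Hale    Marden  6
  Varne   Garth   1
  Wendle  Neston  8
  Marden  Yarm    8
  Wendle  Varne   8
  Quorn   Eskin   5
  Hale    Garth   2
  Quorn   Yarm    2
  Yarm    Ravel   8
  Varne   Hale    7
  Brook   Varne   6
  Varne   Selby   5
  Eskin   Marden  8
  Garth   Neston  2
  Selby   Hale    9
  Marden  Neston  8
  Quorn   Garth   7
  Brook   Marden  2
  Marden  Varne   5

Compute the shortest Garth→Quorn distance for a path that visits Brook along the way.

Best Garth to Brook: Garth–Varne–Brook costing 7
Best Brook to Quorn: Brook–Marden–Quorn costing 6
Total via Brook: 7 + 6 = 13 mi.

13 mi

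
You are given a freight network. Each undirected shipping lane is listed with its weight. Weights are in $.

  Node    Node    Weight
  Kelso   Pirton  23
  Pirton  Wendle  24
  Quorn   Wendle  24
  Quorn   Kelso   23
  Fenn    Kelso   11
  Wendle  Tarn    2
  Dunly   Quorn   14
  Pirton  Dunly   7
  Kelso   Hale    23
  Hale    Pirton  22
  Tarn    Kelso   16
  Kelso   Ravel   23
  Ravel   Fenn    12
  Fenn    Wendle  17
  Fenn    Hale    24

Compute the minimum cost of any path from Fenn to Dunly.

$41

Compare a few routes:
Fenn - Wendle - Pirton - Dunly: 17+24+7 = 48
Fenn - Kelso - Quorn - Dunly: 11+23+14 = 48
Fenn - Kelso - Pirton - Dunly: 11+23+7 = 41
The minimum is $41 via Fenn - Kelso - Pirton - Dunly.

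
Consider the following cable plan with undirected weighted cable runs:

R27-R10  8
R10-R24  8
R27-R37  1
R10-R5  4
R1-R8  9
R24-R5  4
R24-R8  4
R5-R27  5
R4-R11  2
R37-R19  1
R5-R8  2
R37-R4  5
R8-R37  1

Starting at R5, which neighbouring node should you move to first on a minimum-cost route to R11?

R8

Compare a few routes:
R5 → R24 → R8 → R37 → R4 → R11: 4+4+1+5+2 = 16
R5 → R8 → R37 → R4 → R11: 2+1+5+2 = 10
R5 → R27 → R37 → R4 → R11: 5+1+5+2 = 13
The minimum is 10 via R5 → R8 → R37 → R4 → R11.
So from R5 the first move is to R8.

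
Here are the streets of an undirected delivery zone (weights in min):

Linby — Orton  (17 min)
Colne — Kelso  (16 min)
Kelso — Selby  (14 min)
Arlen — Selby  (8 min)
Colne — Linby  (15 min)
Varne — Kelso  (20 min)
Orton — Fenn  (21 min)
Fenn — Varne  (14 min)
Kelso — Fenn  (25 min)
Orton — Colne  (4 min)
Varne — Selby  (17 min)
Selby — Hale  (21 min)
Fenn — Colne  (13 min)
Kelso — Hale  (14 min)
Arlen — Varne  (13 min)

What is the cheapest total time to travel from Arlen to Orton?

42 min

Shortest distances from Arlen:
Arlen: 0
Selby: 8  (via Arlen)
Varne: 13  (via Arlen)
Kelso: 22  (via Selby)
Fenn: 27  (via Varne)
Hale: 29  (via Selby)
Colne: 38  (via Kelso)
Orton: 42  (via Colne)
Shortest route: Arlen–Selby–Kelso–Colne–Orton = 42 min.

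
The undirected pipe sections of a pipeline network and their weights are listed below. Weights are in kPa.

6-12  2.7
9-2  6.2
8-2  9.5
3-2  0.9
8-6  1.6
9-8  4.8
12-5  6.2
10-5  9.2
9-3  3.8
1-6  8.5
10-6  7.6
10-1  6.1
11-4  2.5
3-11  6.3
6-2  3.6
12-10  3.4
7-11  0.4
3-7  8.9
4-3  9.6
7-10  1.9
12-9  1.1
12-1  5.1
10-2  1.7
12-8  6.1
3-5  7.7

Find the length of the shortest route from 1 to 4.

Running Dijkstra from 1:
1: 0
12: 5.1  (via 1)
10: 6.1  (via 1)
9: 6.2  (via 12)
2: 7.8  (via 10)
6: 7.8  (via 12)
7: 8  (via 10)
11: 8.4  (via 7)
3: 8.7  (via 2)
8: 9.4  (via 6)
4: 10.9  (via 11)
Shortest route: 1 → 10 → 7 → 11 → 4 = 10.9 kPa.

10.9 kPa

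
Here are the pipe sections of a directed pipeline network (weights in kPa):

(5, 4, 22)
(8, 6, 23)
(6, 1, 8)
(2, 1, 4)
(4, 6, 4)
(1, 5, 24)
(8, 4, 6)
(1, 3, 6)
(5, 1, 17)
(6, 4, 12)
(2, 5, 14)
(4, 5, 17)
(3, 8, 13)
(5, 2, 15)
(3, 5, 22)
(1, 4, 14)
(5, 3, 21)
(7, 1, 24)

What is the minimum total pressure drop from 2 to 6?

22 kPa

Compare a few routes:
2 → 1 → 4 → 6: 4+14+4 = 22
2 → 1 → 3 → 8 → 4 → 6: 4+6+13+6+4 = 33
Cheapest is 2 → 1 → 4 → 6 at 22 kPa.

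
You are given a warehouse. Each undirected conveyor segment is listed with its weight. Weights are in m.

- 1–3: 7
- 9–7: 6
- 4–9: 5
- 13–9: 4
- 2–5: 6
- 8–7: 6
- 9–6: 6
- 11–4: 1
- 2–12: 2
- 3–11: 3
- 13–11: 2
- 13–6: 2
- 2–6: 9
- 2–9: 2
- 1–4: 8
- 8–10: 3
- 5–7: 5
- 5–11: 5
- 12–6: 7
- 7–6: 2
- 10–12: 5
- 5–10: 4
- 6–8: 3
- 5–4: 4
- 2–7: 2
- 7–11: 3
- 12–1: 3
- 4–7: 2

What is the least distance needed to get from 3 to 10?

Settle nodes by increasing distance from 3:
3: 0
11: 3  (via 3)
4: 4  (via 11)
13: 5  (via 11)
7: 6  (via 11)
1: 7  (via 3)
6: 7  (via 13)
2: 8  (via 7)
5: 8  (via 11)
9: 9  (via 4)
8: 10  (via 6)
12: 10  (via 1)
10: 12  (via 5)
Shortest route: 3 → 11 → 5 → 10 = 12 m.

12 m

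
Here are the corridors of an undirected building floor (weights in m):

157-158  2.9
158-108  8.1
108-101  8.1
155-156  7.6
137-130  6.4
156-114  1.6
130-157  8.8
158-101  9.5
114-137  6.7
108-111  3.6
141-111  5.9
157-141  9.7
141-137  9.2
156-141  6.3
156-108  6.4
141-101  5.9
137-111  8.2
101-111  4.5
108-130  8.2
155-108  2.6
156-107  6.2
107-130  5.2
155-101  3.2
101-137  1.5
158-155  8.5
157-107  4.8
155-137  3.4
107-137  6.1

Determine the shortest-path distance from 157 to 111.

Running Dijkstra from 157:
157: 0
158: 2.9  (via 157)
107: 4.8  (via 157)
130: 8.8  (via 157)
141: 9.7  (via 157)
137: 10.9  (via 107)
156: 11  (via 107)
108: 11  (via 158)
155: 11.4  (via 158)
101: 12.4  (via 158)
114: 12.6  (via 156)
111: 14.6  (via 108)
Shortest route: 157 → 158 → 108 → 111 = 14.6 m.

14.6 m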